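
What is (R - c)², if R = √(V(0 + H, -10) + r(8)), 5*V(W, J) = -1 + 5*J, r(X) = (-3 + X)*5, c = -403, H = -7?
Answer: (2015 + √370)²/25 ≈ 1.6552e+5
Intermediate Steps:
r(X) = -15 + 5*X
V(W, J) = -⅕ + J (V(W, J) = (-1 + 5*J)/5 = -⅕ + J)
R = √370/5 (R = √((-⅕ - 10) + (-15 + 5*8)) = √(-51/5 + (-15 + 40)) = √(-51/5 + 25) = √(74/5) = √370/5 ≈ 3.8471)
(R - c)² = (√370/5 - 1*(-403))² = (√370/5 + 403)² = (403 + √370/5)²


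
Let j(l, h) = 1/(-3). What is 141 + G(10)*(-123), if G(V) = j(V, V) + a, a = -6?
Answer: 920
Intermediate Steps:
j(l, h) = -⅓
G(V) = -19/3 (G(V) = -⅓ - 6 = -19/3)
141 + G(10)*(-123) = 141 - 19/3*(-123) = 141 + 779 = 920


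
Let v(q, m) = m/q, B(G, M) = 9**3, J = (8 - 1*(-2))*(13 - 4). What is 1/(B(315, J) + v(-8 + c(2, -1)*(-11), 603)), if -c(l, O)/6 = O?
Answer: 74/53343 ≈ 0.0013872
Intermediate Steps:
c(l, O) = -6*O
J = 90 (J = (8 + 2)*9 = 10*9 = 90)
B(G, M) = 729
1/(B(315, J) + v(-8 + c(2, -1)*(-11), 603)) = 1/(729 + 603/(-8 - 6*(-1)*(-11))) = 1/(729 + 603/(-8 + 6*(-11))) = 1/(729 + 603/(-8 - 66)) = 1/(729 + 603/(-74)) = 1/(729 + 603*(-1/74)) = 1/(729 - 603/74) = 1/(53343/74) = 74/53343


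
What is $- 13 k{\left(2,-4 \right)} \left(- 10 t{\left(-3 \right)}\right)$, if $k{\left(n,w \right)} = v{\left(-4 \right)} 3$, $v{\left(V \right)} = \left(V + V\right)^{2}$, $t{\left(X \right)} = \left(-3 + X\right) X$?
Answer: $449280$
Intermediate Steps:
$t{\left(X \right)} = X \left(-3 + X\right)$
$v{\left(V \right)} = 4 V^{2}$ ($v{\left(V \right)} = \left(2 V\right)^{2} = 4 V^{2}$)
$k{\left(n,w \right)} = 192$ ($k{\left(n,w \right)} = 4 \left(-4\right)^{2} \cdot 3 = 4 \cdot 16 \cdot 3 = 64 \cdot 3 = 192$)
$- 13 k{\left(2,-4 \right)} \left(- 10 t{\left(-3 \right)}\right) = \left(-13\right) 192 \left(- 10 \left(- 3 \left(-3 - 3\right)\right)\right) = - 2496 \left(- 10 \left(\left(-3\right) \left(-6\right)\right)\right) = - 2496 \left(\left(-10\right) 18\right) = \left(-2496\right) \left(-180\right) = 449280$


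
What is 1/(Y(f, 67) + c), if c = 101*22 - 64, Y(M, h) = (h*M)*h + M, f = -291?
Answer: -1/1304432 ≈ -7.6662e-7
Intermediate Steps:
Y(M, h) = M + M*h² (Y(M, h) = (M*h)*h + M = M*h² + M = M + M*h²)
c = 2158 (c = 2222 - 64 = 2158)
1/(Y(f, 67) + c) = 1/(-291*(1 + 67²) + 2158) = 1/(-291*(1 + 4489) + 2158) = 1/(-291*4490 + 2158) = 1/(-1306590 + 2158) = 1/(-1304432) = -1/1304432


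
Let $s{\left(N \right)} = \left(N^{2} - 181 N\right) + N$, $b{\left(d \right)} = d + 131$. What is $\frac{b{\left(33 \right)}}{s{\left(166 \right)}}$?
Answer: $- \frac{41}{581} \approx -0.070568$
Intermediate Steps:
$b{\left(d \right)} = 131 + d$
$s{\left(N \right)} = N^{2} - 180 N$
$\frac{b{\left(33 \right)}}{s{\left(166 \right)}} = \frac{131 + 33}{166 \left(-180 + 166\right)} = \frac{164}{166 \left(-14\right)} = \frac{164}{-2324} = 164 \left(- \frac{1}{2324}\right) = - \frac{41}{581}$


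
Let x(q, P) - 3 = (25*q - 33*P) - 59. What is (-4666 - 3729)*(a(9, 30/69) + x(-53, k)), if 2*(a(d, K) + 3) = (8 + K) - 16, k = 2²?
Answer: 12758575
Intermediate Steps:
k = 4
x(q, P) = -56 - 33*P + 25*q (x(q, P) = 3 + ((25*q - 33*P) - 59) = 3 + ((-33*P + 25*q) - 59) = 3 + (-59 - 33*P + 25*q) = -56 - 33*P + 25*q)
a(d, K) = -7 + K/2 (a(d, K) = -3 + ((8 + K) - 16)/2 = -3 + (-8 + K)/2 = -3 + (-4 + K/2) = -7 + K/2)
(-4666 - 3729)*(a(9, 30/69) + x(-53, k)) = (-4666 - 3729)*((-7 + (30/69)/2) + (-56 - 33*4 + 25*(-53))) = -8395*((-7 + (30*(1/69))/2) + (-56 - 132 - 1325)) = -8395*((-7 + (½)*(10/23)) - 1513) = -8395*((-7 + 5/23) - 1513) = -8395*(-156/23 - 1513) = -8395*(-34955/23) = 12758575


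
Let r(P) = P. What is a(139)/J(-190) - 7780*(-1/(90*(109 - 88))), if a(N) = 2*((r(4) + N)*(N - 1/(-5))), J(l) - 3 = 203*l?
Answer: 112404046/36445815 ≈ 3.0841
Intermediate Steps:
J(l) = 3 + 203*l
a(N) = 2*(4 + N)*(⅕ + N) (a(N) = 2*((4 + N)*(N - 1/(-5))) = 2*((4 + N)*(N - 1*(-⅕))) = 2*((4 + N)*(N + ⅕)) = 2*((4 + N)*(⅕ + N)) = 2*(4 + N)*(⅕ + N))
a(139)/J(-190) - 7780*(-1/(90*(109 - 88))) = (8/5 + 2*139² + (42/5)*139)/(3 + 203*(-190)) - 7780*(-1/(90*(109 - 88))) = (8/5 + 2*19321 + 5838/5)/(3 - 38570) - 7780/(21*(-90)) = (8/5 + 38642 + 5838/5)/(-38567) - 7780/(-1890) = (199056/5)*(-1/38567) - 7780*(-1/1890) = -199056/192835 + 778/189 = 112404046/36445815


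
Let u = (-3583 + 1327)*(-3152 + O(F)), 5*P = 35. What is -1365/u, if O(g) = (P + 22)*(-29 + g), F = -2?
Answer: -455/3046352 ≈ -0.00014936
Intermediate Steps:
P = 7 (P = (⅕)*35 = 7)
O(g) = -841 + 29*g (O(g) = (7 + 22)*(-29 + g) = 29*(-29 + g) = -841 + 29*g)
u = 9139056 (u = (-3583 + 1327)*(-3152 + (-841 + 29*(-2))) = -2256*(-3152 + (-841 - 58)) = -2256*(-3152 - 899) = -2256*(-4051) = 9139056)
-1365/u = -1365/9139056 = -1365*1/9139056 = -455/3046352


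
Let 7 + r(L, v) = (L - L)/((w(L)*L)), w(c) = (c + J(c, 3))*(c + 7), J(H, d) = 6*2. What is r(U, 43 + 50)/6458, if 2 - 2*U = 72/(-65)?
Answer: -7/6458 ≈ -0.0010839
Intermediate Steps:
J(H, d) = 12
w(c) = (7 + c)*(12 + c) (w(c) = (c + 12)*(c + 7) = (12 + c)*(7 + c) = (7 + c)*(12 + c))
U = 101/65 (U = 1 - 36/(-65) = 1 - 36*(-1)/65 = 1 - 1/2*(-72/65) = 1 + 36/65 = 101/65 ≈ 1.5538)
r(L, v) = -7 (r(L, v) = -7 + (L - L)/(((84 + L**2 + 19*L)*L)) = -7 + 0/((L*(84 + L**2 + 19*L))) = -7 + 0*(1/(L*(84 + L**2 + 19*L))) = -7 + 0 = -7)
r(U, 43 + 50)/6458 = -7/6458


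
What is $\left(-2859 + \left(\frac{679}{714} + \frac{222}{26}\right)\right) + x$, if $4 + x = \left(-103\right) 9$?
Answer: $- \frac{5012957}{1326} \approx -3780.5$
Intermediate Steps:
$x = -931$ ($x = -4 - 927 = -931$)
$\left(-2859 + \left(\frac{679}{714} + \frac{222}{26}\right)\right) + x = \left(-2859 + \left(\frac{679}{714} + \frac{222}{26}\right)\right) - 931 = \left(-2859 + \left(679 \cdot \frac{1}{714} + 222 \cdot \frac{1}{26}\right)\right) - 931 = \left(-2859 + \left(\frac{97}{102} + \frac{111}{13}\right)\right) - 931 = \left(-2859 + \frac{12583}{1326}\right) - 931 = - \frac{3778451}{1326} - 931 = - \frac{5012957}{1326}$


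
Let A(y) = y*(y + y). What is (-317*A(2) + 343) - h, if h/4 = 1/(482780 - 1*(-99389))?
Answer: -1276696621/582169 ≈ -2193.0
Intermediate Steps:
A(y) = 2*y**2 (A(y) = y*(2*y) = 2*y**2)
h = 4/582169 (h = 4/(482780 - 1*(-99389)) = 4/(482780 + 99389) = 4/582169 ≈ 6.8709e-6)
(-317*A(2) + 343) - h = (-634*2**2 + 343) - 1*4/582169 = (-634*4 + 343) - 4/582169 = (-317*8 + 343) - 4/582169 = (-2536 + 343) - 4/582169 = -2193 - 4/582169 = -1276696621/582169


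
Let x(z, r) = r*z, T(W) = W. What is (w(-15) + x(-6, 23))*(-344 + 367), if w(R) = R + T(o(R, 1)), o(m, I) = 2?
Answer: -3473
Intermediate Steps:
w(R) = 2 + R (w(R) = R + 2 = 2 + R)
(w(-15) + x(-6, 23))*(-344 + 367) = ((2 - 15) + 23*(-6))*(-344 + 367) = (-13 - 138)*23 = -151*23 = -3473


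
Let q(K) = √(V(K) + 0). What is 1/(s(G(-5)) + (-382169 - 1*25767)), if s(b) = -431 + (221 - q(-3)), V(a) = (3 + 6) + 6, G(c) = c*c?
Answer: -408146/166583157301 + √15/166583157301 ≈ -2.4501e-6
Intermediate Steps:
G(c) = c²
V(a) = 15 (V(a) = 9 + 6 = 15)
q(K) = √15 (q(K) = √(15 + 0) = √15)
s(b) = -210 - √15 (s(b) = -431 + (221 - √15) = -210 - √15)
1/(s(G(-5)) + (-382169 - 1*25767)) = 1/((-210 - √15) + (-382169 - 1*25767)) = 1/((-210 - √15) + (-382169 - 25767)) = 1/((-210 - √15) - 407936) = 1/(-408146 - √15)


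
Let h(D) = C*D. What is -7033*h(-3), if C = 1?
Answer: 21099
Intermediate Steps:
h(D) = D (h(D) = 1*D = D)
-7033*h(-3) = -7033*(-3) = 21099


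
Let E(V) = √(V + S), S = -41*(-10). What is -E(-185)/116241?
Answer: -5/38747 ≈ -0.00012904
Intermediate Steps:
S = 410
E(V) = √(410 + V) (E(V) = √(V + 410) = √(410 + V))
-E(-185)/116241 = -√(410 - 185)/116241 = -√225/116241 = -15/116241 = -1*5/38747 = -5/38747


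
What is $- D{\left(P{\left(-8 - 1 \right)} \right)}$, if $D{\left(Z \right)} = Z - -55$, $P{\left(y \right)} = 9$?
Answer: $-64$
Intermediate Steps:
$D{\left(Z \right)} = 55 + Z$ ($D{\left(Z \right)} = Z + 55 = 55 + Z$)
$- D{\left(P{\left(-8 - 1 \right)} \right)} = - (55 + 9) = \left(-1\right) 64 = -64$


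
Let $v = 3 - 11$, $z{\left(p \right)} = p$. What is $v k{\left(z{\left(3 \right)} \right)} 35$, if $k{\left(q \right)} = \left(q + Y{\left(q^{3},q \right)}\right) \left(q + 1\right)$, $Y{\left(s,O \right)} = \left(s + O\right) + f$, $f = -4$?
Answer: $-32480$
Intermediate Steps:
$v = -8$
$Y{\left(s,O \right)} = -4 + O + s$ ($Y{\left(s,O \right)} = \left(s + O\right) - 4 = \left(O + s\right) - 4 = -4 + O + s$)
$k{\left(q \right)} = \left(1 + q\right) \left(-4 + q^{3} + 2 q\right)$ ($k{\left(q \right)} = \left(q + \left(-4 + q + q^{3}\right)\right) \left(q + 1\right) = \left(-4 + q^{3} + 2 q\right) \left(1 + q\right) = \left(1 + q\right) \left(-4 + q^{3} + 2 q\right)$)
$v k{\left(z{\left(3 \right)} \right)} 35 = - 8 \left(-4 + 3^{3} + 3^{4} - 6 + 2 \cdot 3^{2}\right) 35 = - 8 \left(-4 + 27 + 81 - 6 + 2 \cdot 9\right) 35 = - 8 \left(-4 + 27 + 81 - 6 + 18\right) 35 = \left(-8\right) 116 \cdot 35 = \left(-928\right) 35 = -32480$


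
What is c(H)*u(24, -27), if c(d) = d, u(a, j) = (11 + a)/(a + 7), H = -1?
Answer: -35/31 ≈ -1.1290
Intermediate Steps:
u(a, j) = (11 + a)/(7 + a)
c(H)*u(24, -27) = -(11 + 24)/(7 + 24) = -35/31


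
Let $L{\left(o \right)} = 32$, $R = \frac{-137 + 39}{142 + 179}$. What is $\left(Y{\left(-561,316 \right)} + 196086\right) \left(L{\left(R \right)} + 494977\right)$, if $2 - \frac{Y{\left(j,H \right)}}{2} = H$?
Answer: $96753469122$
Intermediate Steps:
$Y{\left(j,H \right)} = 4 - 2 H$
$R = - \frac{98}{321} \approx -0.3053$
$\left(Y{\left(-561,316 \right)} + 196086\right) \left(L{\left(R \right)} + 494977\right) = \left(\left(4 - 632\right) + 196086\right) \left(32 + 494977\right) = \left(\left(4 - 632\right) + 196086\right) 495009 = \left(-628 + 196086\right) 495009 = 195458 \cdot 495009 = 96753469122$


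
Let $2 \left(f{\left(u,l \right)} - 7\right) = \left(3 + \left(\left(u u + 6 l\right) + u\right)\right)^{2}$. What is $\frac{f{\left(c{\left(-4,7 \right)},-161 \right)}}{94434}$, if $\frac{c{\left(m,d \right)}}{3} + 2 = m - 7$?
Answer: $\frac{269375}{188868} \approx 1.4263$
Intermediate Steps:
$c{\left(m,d \right)} = -27 + 3 m$ ($c{\left(m,d \right)} = -6 + 3 \left(m - 7\right) = -6 + 3 \left(-7 + m\right) = -6 + \left(-21 + 3 m\right) = -27 + 3 m$)
$f{\left(u,l \right)} = 7 + \frac{\left(3 + u + u^{2} + 6 l\right)^{2}}{2}$ ($f{\left(u,l \right)} = 7 + \frac{\left(3 + \left(\left(u u + 6 l\right) + u\right)\right)^{2}}{2} = 7 + \frac{\left(3 + \left(\left(u^{2} + 6 l\right) + u\right)\right)^{2}}{2} = 7 + \frac{\left(3 + \left(u + u^{2} + 6 l\right)\right)^{2}}{2} = 7 + \frac{\left(3 + u + u^{2} + 6 l\right)^{2}}{2}$)
$\frac{f{\left(c{\left(-4,7 \right)},-161 \right)}}{94434} = \frac{7 + \frac{\left(3 + \left(-27 + 3 \left(-4\right)\right) + \left(-27 + 3 \left(-4\right)\right)^{2} + 6 \left(-161\right)\right)^{2}}{2}}{94434} = \left(7 + \frac{\left(3 - 39 + \left(-27 - 12\right)^{2} - 966\right)^{2}}{2}\right) \frac{1}{94434} = \left(7 + \frac{\left(3 - 39 + \left(-39\right)^{2} - 966\right)^{2}}{2}\right) \frac{1}{94434} = \left(7 + \frac{\left(3 - 39 + 1521 - 966\right)^{2}}{2}\right) \frac{1}{94434} = \left(7 + \frac{519^{2}}{2}\right) \frac{1}{94434} = \left(7 + \frac{1}{2} \cdot 269361\right) \frac{1}{94434} = \left(7 + \frac{269361}{2}\right) \frac{1}{94434} = \frac{269375}{2} \cdot \frac{1}{94434} = \frac{269375}{188868}$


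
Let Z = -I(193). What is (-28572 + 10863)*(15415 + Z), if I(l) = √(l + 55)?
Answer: -272984235 + 35418*√62 ≈ -2.7271e+8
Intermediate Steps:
I(l) = √(55 + l)
Z = -2*√62 (Z = -√(55 + 193) = -√248 = -2*√62 ≈ -15.748)
(-28572 + 10863)*(15415 + Z) = (-28572 + 10863)*(15415 - 2*√62) = -17709*(15415 - 2*√62) = -272984235 + 35418*√62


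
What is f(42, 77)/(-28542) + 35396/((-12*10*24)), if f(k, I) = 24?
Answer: -42097573/3425040 ≈ -12.291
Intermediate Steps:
f(42, 77)/(-28542) + 35396/((-12*10*24)) = 24/(-28542) + 35396/((-12*10*24)) = 24*(-1/28542) + 35396/((-120*24)) = -4/4757 + 35396/(-2880) = -4/4757 + 35396*(-1/2880) = -4/4757 - 8849/720 = -42097573/3425040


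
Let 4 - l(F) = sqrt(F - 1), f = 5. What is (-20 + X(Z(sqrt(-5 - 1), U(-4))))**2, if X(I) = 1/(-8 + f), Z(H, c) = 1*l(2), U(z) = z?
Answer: 3721/9 ≈ 413.44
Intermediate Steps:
l(F) = 4 - sqrt(-1 + F) (l(F) = 4 - sqrt(F - 1) = 4 - sqrt(-1 + F))
Z(H, c) = 3 (Z(H, c) = 1*(4 - sqrt(-1 + 2)) = 1*(4 - sqrt(1)) = 1*(4 - 1*1) = 1*(4 - 1) = 1*3 = 3)
X(I) = -1/3 (X(I) = 1/(-8 + 5) = 1/(-3) = -1/3)
(-20 + X(Z(sqrt(-5 - 1), U(-4))))**2 = (-20 - 1/3)**2 = (-61/3)**2 = 3721/9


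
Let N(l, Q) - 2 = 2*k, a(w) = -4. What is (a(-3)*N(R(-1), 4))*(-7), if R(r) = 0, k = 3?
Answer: 224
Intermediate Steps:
N(l, Q) = 8 (N(l, Q) = 2 + 2*3 = 2 + 6 = 8)
(a(-3)*N(R(-1), 4))*(-7) = -4*8*(-7) = -32*(-7) = 224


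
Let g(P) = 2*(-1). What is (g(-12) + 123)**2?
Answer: 14641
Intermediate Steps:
g(P) = -2
(g(-12) + 123)**2 = (-2 + 123)**2 = 121**2 = 14641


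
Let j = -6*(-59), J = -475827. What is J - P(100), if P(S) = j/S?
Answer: -23791527/50 ≈ -4.7583e+5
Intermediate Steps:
j = 354
P(S) = 354/S
J - P(100) = -475827 - 354/100 = -475827 - 1*177/50 = -475827 - 177/50 = -23791527/50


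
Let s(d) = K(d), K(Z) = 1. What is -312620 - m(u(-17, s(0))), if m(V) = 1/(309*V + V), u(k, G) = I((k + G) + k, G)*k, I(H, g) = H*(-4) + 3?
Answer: -222413498999/711450 ≈ -3.1262e+5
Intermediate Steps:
s(d) = 1
I(H, g) = 3 - 4*H (I(H, g) = -4*H + 3 = 3 - 4*H)
u(k, G) = k*(3 - 8*k - 4*G) (u(k, G) = (3 - 4*((k + G) + k))*k = (3 - 4*((G + k) + k))*k = (3 - 4*(G + 2*k))*k = (3 + (-8*k - 4*G))*k = (3 - 8*k - 4*G)*k = k*(3 - 8*k - 4*G))
m(V) = 1/(310*V)
-312620 - m(u(-17, s(0))) = -312620 - 1/(310*((-17*(3 - 8*(-17) - 4*1)))) = -312620 - 1/(310*((-17*(3 + 136 - 4)))) = -312620 - 1/(310*((-17*135))) = -312620 - 1/(310*(-2295)) = -312620 - (-1)/(310*2295) = -312620 - 1*(-1/711450) = -312620 + 1/711450 = -222413498999/711450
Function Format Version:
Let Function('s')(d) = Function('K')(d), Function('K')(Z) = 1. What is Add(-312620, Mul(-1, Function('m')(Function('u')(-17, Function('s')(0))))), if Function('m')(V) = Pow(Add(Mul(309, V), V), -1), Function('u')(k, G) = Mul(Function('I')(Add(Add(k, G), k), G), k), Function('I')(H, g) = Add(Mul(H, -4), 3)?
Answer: Rational(-222413498999, 711450) ≈ -3.1262e+5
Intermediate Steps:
Function('s')(d) = 1
Function('I')(H, g) = Add(3, Mul(-4, H)) (Function('I')(H, g) = Add(Mul(-4, H), 3) = Add(3, Mul(-4, H)))
Function('u')(k, G) = Mul(k, Add(3, Mul(-8, k), Mul(-4, G))) (Function('u')(k, G) = Mul(Add(3, Mul(-4, Add(Add(k, G), k))), k) = Mul(Add(3, Mul(-4, Add(Add(G, k), k))), k) = Mul(Add(3, Mul(-4, Add(G, Mul(2, k)))), k) = Mul(Add(3, Add(Mul(-8, k), Mul(-4, G))), k) = Mul(Add(3, Mul(-8, k), Mul(-4, G)), k) = Mul(k, Add(3, Mul(-8, k), Mul(-4, G))))
Function('m')(V) = Mul(Rational(1, 310), Pow(V, -1)) (Function('m')(V) = Pow(Mul(310, V), -1) = Mul(Rational(1, 310), Pow(V, -1)))
Add(-312620, Mul(-1, Function('m')(Function('u')(-17, Function('s')(0))))) = Add(-312620, Mul(-1, Mul(Rational(1, 310), Pow(Mul(-17, Add(3, Mul(-8, -17), Mul(-4, 1))), -1)))) = Add(-312620, Mul(-1, Mul(Rational(1, 310), Pow(Mul(-17, Add(3, 136, -4)), -1)))) = Add(-312620, Mul(-1, Mul(Rational(1, 310), Pow(Mul(-17, 135), -1)))) = Add(-312620, Mul(-1, Mul(Rational(1, 310), Pow(-2295, -1)))) = Add(-312620, Mul(-1, Mul(Rational(1, 310), Rational(-1, 2295)))) = Add(-312620, Mul(-1, Rational(-1, 711450))) = Add(-312620, Rational(1, 711450)) = Rational(-222413498999, 711450)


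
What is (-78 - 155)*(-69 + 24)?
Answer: 10485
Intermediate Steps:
(-78 - 155)*(-69 + 24) = -233*(-45) = 10485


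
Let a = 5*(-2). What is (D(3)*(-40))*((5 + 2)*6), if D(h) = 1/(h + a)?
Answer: 240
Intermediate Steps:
a = -10
D(h) = 1/(-10 + h) (D(h) = 1/(h - 10) = 1/(-10 + h))
(D(3)*(-40))*((5 + 2)*6) = (-40/(-10 + 3))*((5 + 2)*6) = (-40/(-7))*(7*6) = -⅐*(-40)*42 = (40/7)*42 = 240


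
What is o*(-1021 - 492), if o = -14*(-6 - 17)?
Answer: -487186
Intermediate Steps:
o = 322 (o = -14*(-23) = 322)
o*(-1021 - 492) = 322*(-1021 - 492) = 322*(-1513) = -487186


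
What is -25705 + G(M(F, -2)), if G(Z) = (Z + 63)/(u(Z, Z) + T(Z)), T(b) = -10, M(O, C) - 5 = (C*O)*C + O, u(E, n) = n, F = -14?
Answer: -1927873/75 ≈ -25705.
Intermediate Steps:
M(O, C) = 5 + O + O*C² (M(O, C) = 5 + ((C*O)*C + O) = 5 + (O*C² + O) = 5 + (O + O*C²) = 5 + O + O*C²)
G(Z) = (63 + Z)/(-10 + Z) (G(Z) = (Z + 63)/(Z - 10) = (63 + Z)/(-10 + Z))
-25705 + G(M(F, -2)) = -25705 + (63 + (5 - 14 - 14*(-2)²))/(-10 + (5 - 14 - 14*(-2)²)) = -25705 + (63 + (5 - 14 - 14*4))/(-10 + (5 - 14 - 14*4)) = -25705 + (63 + (5 - 14 - 56))/(-10 + (5 - 14 - 56)) = -25705 + (63 - 65)/(-10 - 65) = -25705 - 2/(-75) = -25705 - 1/75*(-2) = -25705 + 2/75 = -1927873/75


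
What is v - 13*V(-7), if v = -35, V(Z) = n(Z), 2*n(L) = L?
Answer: 21/2 ≈ 10.500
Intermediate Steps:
n(L) = L/2
V(Z) = Z/2
v - 13*V(-7) = -35 - 13*(-7)/2 = -35 - 13*(-7/2) = -35 + 91/2 = 21/2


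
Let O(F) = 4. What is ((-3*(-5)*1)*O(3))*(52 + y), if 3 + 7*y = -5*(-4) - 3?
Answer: 3240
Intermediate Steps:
y = 2 (y = -3/7 + (-5*(-4) - 3)/7 = -3/7 + (20 - 3)/7 = -3/7 + (⅐)*17 = -3/7 + 17/7 = 2)
((-3*(-5)*1)*O(3))*(52 + y) = ((-3*(-5)*1)*4)*(52 + 2) = ((15*1)*4)*54 = (15*4)*54 = 60*54 = 3240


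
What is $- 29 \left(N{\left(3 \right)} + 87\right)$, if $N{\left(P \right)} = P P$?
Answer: $-2784$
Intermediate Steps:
$N{\left(P \right)} = P^{2}$
$- 29 \left(N{\left(3 \right)} + 87\right) = - 29 \left(3^{2} + 87\right) = - 29 \left(9 + 87\right) = \left(-29\right) 96 = -2784$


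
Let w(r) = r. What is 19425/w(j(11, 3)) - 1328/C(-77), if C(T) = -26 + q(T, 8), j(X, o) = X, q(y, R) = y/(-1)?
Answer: 976067/561 ≈ 1739.9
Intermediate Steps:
q(y, R) = -y (q(y, R) = y*(-1) = -y)
C(T) = -26 - T
19425/w(j(11, 3)) - 1328/C(-77) = 19425/11 - 1328/(-26 - 1*(-77)) = 19425*(1/11) - 1328/(-26 + 77) = 19425/11 - 1328/51 = 976067/561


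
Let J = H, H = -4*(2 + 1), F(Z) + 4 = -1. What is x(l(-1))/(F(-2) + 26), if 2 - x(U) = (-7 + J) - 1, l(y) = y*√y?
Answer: 22/21 ≈ 1.0476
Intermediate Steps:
F(Z) = -5 (F(Z) = -4 - 1 = -5)
H = -12 (H = -4*3 = -12)
l(y) = y^(3/2)
J = -12
x(U) = 22 (x(U) = 2 - ((-7 - 12) - 1) = 2 - (-19 - 1) = 2 - 1*(-20) = 2 + 20 = 22)
x(l(-1))/(F(-2) + 26) = 22/(-5 + 26) = 22/21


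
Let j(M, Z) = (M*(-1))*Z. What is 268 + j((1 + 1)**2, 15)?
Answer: 208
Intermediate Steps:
j(M, Z) = -M*Z (j(M, Z) = (-M)*Z = -M*Z)
268 + j((1 + 1)**2, 15) = 268 - 1*(1 + 1)**2*15 = 268 - 1*2**2*15 = 268 - 1*4*15 = 268 - 60 = 208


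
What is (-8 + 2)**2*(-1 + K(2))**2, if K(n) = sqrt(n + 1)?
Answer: 144 - 72*sqrt(3) ≈ 19.292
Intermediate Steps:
K(n) = sqrt(1 + n)
(-8 + 2)**2*(-1 + K(2))**2 = (-8 + 2)**2*(-1 + sqrt(1 + 2))**2 = (-6)**2*(-1 + sqrt(3))**2 = 36*(-1 + sqrt(3))**2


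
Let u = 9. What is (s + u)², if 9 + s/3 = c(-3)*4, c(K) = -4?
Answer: 4356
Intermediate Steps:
s = -75 (s = -27 + 3*(-4*4) = -27 + 3*(-16) = -27 - 48 = -75)
(s + u)² = (-75 + 9)² = (-66)² = 4356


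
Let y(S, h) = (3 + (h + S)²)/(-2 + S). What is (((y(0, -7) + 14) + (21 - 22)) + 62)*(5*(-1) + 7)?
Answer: 98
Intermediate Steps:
y(S, h) = (3 + (S + h)²)/(-2 + S)
(((y(0, -7) + 14) + (21 - 22)) + 62)*(5*(-1) + 7) = ((((3 + (0 - 7)²)/(-2 + 0) + 14) + (21 - 22)) + 62)*(5*(-1) + 7) = ((((3 + (-7)²)/(-2) + 14) - 1) + 62)*(-5 + 7) = (((-(3 + 49)/2 + 14) - 1) + 62)*2 = (((-½*52 + 14) - 1) + 62)*2 = (((-26 + 14) - 1) + 62)*2 = ((-12 - 1) + 62)*2 = (-13 + 62)*2 = 49*2 = 98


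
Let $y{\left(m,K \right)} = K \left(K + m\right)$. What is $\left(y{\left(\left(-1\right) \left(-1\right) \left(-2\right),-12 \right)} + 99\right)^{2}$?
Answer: $71289$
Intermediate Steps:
$\left(y{\left(\left(-1\right) \left(-1\right) \left(-2\right),-12 \right)} + 99\right)^{2} = \left(- 12 \left(-12 + \left(-1\right) \left(-1\right) \left(-2\right)\right) + 99\right)^{2} = \left(- 12 \left(-12 + 1 \left(-2\right)\right) + 99\right)^{2} = \left(- 12 \left(-12 - 2\right) + 99\right)^{2} = \left(\left(-12\right) \left(-14\right) + 99\right)^{2} = \left(168 + 99\right)^{2} = 267^{2} = 71289$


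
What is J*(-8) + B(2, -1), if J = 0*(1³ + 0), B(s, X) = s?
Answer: 2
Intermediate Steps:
J = 0 (J = 0*(1 + 0) = 0*1 = 0)
J*(-8) + B(2, -1) = 0*(-8) + 2 = 0 + 2 = 2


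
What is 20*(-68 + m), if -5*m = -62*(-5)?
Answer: -2600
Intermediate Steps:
m = -62 (m = -(-62)*(-5)/5 = -1/5*310 = -62)
20*(-68 + m) = 20*(-68 - 62) = 20*(-130) = -2600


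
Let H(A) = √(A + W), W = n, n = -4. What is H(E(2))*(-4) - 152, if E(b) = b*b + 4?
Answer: -160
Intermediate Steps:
W = -4
E(b) = 4 + b² (E(b) = b² + 4 = 4 + b²)
H(A) = √(-4 + A) (H(A) = √(A - 4) = √(-4 + A))
H(E(2))*(-4) - 152 = √(-4 + (4 + 2²))*(-4) - 152 = √(-4 + (4 + 4))*(-4) - 152 = √(-4 + 8)*(-4) - 152 = √4*(-4) - 152 = 2*(-4) - 152 = -8 - 152 = -160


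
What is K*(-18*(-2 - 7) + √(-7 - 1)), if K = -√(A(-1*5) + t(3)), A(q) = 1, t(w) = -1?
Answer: 0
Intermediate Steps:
K = 0 (K = -√(1 - 1) = -√0 = -1*0 = 0)
K*(-18*(-2 - 7) + √(-7 - 1)) = 0*(-18*(-2 - 7) + √(-7 - 1)) = 0*(-18*(-9) + √(-8)) = 0*(162 + 2*I*√2) = 0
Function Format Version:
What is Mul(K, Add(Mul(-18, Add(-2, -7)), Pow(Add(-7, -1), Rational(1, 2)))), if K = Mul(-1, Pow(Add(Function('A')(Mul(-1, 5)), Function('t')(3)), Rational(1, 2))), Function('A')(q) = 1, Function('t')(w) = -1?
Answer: 0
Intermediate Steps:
K = 0 (K = Mul(-1, Pow(Add(1, -1), Rational(1, 2))) = Mul(-1, Pow(0, Rational(1, 2))) = Mul(-1, 0) = 0)
Mul(K, Add(Mul(-18, Add(-2, -7)), Pow(Add(-7, -1), Rational(1, 2)))) = Mul(0, Add(Mul(-18, Add(-2, -7)), Pow(Add(-7, -1), Rational(1, 2)))) = Mul(0, Add(Mul(-18, -9), Pow(-8, Rational(1, 2)))) = Mul(0, Add(162, Mul(2, I, Pow(2, Rational(1, 2))))) = 0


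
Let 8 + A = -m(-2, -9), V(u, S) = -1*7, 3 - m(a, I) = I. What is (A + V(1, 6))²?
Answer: 729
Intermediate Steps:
m(a, I) = 3 - I
V(u, S) = -7
A = -20 (A = -8 - (3 - 1*(-9)) = -8 - (3 + 9) = -8 - 1*12 = -8 - 12 = -20)
(A + V(1, 6))² = (-20 - 7)² = (-27)² = 729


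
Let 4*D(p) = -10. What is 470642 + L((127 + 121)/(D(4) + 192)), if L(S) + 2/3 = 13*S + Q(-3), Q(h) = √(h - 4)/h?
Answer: 535138540/1137 - I*√7/3 ≈ 4.7066e+5 - 0.88192*I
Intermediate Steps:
D(p) = -5/2 (D(p) = (¼)*(-10) = -5/2)
Q(h) = √(-4 + h)/h
L(S) = -⅔ + 13*S - I*√7/3 (L(S) = -⅔ + (13*S + √(-4 - 3)/(-3)) = -⅔ + (13*S - I*√7/3) = -⅔ + 13*S - I*√7/3)
470642 + L((127 + 121)/(D(4) + 192)) = 470642 + (-⅔ + 13*((127 + 121)/(-5/2 + 192)) - I*√7/3) = 470642 + (-⅔ + 13*(248/(379/2)) - I*√7/3) = 470642 + (-⅔ + 13*(248*(2/379)) - I*√7/3) = 470642 + (-⅔ + 13*(496/379) - I*√7/3) = 470642 + (-⅔ + 6448/379 - I*√7/3) = 470642 + (18586/1137 - I*√7/3) = 535138540/1137 - I*√7/3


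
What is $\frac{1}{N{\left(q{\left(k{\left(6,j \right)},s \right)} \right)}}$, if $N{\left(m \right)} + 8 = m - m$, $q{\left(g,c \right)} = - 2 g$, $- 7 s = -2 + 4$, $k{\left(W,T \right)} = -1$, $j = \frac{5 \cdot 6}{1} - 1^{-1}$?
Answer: $- \frac{1}{8} \approx -0.125$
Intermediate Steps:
$j = 29$ ($j = 30 \cdot 1 - 1 = 30 - 1 = 29$)
$s = - \frac{2}{7}$ ($s = - \frac{-2 + 4}{7} = \left(- \frac{1}{7}\right) 2 = - \frac{2}{7} \approx -0.28571$)
$N{\left(m \right)} = -8$ ($N{\left(m \right)} = -8 + \left(m - m\right) = -8 + 0 = -8$)
$\frac{1}{N{\left(q{\left(k{\left(6,j \right)},s \right)} \right)}} = \frac{1}{-8} = - \frac{1}{8}$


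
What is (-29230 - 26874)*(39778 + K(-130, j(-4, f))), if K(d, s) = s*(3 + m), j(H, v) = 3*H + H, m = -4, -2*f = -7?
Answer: -2232602576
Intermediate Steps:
f = 7/2 (f = -½*(-7) = 7/2 ≈ 3.5000)
j(H, v) = 4*H
K(d, s) = -s (K(d, s) = s*(3 - 4) = s*(-1) = -s)
(-29230 - 26874)*(39778 + K(-130, j(-4, f))) = (-29230 - 26874)*(39778 - 4*(-4)) = -56104*(39778 - 1*(-16)) = -56104*(39778 + 16) = -56104*39794 = -2232602576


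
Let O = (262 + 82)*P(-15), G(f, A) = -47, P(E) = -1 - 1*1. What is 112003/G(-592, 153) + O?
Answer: -144339/47 ≈ -3071.0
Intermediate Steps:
P(E) = -2 (P(E) = -1 - 1 = -2)
O = -688 (O = (262 + 82)*(-2) = 344*(-2) = -688)
112003/G(-592, 153) + O = 112003/(-47) - 688 = 112003*(-1/47) - 688 = -112003/47 - 688 = -144339/47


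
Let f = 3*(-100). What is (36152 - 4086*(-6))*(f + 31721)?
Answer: 1906249228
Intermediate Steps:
f = -300
(36152 - 4086*(-6))*(f + 31721) = (36152 - 4086*(-6))*(-300 + 31721) = (36152 + 24516)*31421 = 60668*31421 = 1906249228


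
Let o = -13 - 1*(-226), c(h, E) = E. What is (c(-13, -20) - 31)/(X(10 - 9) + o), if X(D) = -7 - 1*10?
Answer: -51/196 ≈ -0.26020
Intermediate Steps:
o = 213 (o = -13 + 226 = 213)
X(D) = -17 (X(D) = -7 - 10 = -17)
(c(-13, -20) - 31)/(X(10 - 9) + o) = (-20 - 31)/(-17 + 213) = -51/196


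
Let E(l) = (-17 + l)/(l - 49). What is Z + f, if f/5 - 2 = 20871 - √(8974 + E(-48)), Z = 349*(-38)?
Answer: 91103 - 15*√9382519/97 ≈ 90629.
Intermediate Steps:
E(l) = (-17 + l)/(-49 + l)
Z = -13262
f = 104365 - 15*√9382519/97 (f = 10 + 5*(20871 - √(8974 + (-17 - 48)/(-49 - 48))) = 10 + 5*(20871 - √(8974 - 65/(-97))) = 10 + 5*(20871 - √(8974 - 1/97*(-65))) = 10 + 5*(20871 - √(8974 + 65/97)) = 10 + 5*(20871 - √(870543/97)) = 10 + 5*(20871 - 3*√9382519/97) = 10 + (104355 - 15*√9382519/97) = 104365 - 15*√9382519/97 ≈ 1.0389e+5)
Z + f = -13262 + (104365 - 15*√9382519/97) = 91103 - 15*√9382519/97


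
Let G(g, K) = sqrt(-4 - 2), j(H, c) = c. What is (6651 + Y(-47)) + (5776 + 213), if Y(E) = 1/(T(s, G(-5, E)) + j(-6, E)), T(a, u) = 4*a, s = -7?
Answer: 947999/75 ≈ 12640.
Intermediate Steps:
G(g, K) = I*sqrt(6) (G(g, K) = sqrt(-6) = I*sqrt(6))
Y(E) = 1/(-28 + E) (Y(E) = 1/(4*(-7) + E) = 1/(-28 + E))
(6651 + Y(-47)) + (5776 + 213) = (6651 + 1/(-28 - 47)) + (5776 + 213) = (6651 + 1/(-75)) + 5989 = (6651 - 1/75) + 5989 = 498824/75 + 5989 = 947999/75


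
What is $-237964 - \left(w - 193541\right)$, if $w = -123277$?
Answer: $78854$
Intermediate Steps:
$-237964 - \left(w - 193541\right) = -237964 - \left(-123277 - 193541\right) = -237964 - -316818 = -237964 + 316818 = 78854$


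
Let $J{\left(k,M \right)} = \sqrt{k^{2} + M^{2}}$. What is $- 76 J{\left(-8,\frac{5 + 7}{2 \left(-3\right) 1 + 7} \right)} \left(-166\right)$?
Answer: $50464 \sqrt{13} \approx 1.8195 \cdot 10^{5}$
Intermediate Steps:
$J{\left(k,M \right)} = \sqrt{M^{2} + k^{2}}$
$- 76 J{\left(-8,\frac{5 + 7}{2 \left(-3\right) 1 + 7} \right)} \left(-166\right) = - 76 \sqrt{\left(\frac{5 + 7}{2 \left(-3\right) 1 + 7}\right)^{2} + \left(-8\right)^{2}} \left(-166\right) = - 76 \sqrt{\left(\frac{12}{\left(-6\right) 1 + 7}\right)^{2} + 64} \left(-166\right) = - 76 \sqrt{\left(\frac{12}{-6 + 7}\right)^{2} + 64} \left(-166\right) = - 76 \sqrt{\left(\frac{12}{1}\right)^{2} + 64} \left(-166\right) = - 76 \sqrt{\left(12 \cdot 1\right)^{2} + 64} \left(-166\right) = - 76 \sqrt{12^{2} + 64} \left(-166\right) = - 76 \sqrt{144 + 64} \left(-166\right) = - 76 \sqrt{208} \left(-166\right) = - 76 \cdot 4 \sqrt{13} \left(-166\right) = - 304 \sqrt{13} \left(-166\right) = 50464 \sqrt{13}$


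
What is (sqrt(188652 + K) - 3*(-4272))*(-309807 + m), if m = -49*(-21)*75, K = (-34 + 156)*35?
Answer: -2981411712 - 232632*sqrt(192922) ≈ -3.0836e+9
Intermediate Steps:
K = 4270 (K = 122*35 = 4270)
m = 77175 (m = 1029*75 = 77175)
(sqrt(188652 + K) - 3*(-4272))*(-309807 + m) = (sqrt(188652 + 4270) - 3*(-4272))*(-309807 + 77175) = (sqrt(192922) + 12816)*(-232632) = (12816 + sqrt(192922))*(-232632) = -2981411712 - 232632*sqrt(192922)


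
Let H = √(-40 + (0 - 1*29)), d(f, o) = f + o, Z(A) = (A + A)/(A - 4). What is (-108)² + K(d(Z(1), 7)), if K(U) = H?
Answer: 11664 + I*√69 ≈ 11664.0 + 8.3066*I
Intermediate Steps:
Z(A) = 2*A/(-4 + A) (Z(A) = (2*A)/(-4 + A) = 2*A/(-4 + A))
H = I*√69 (H = √(-40 + (0 - 29)) = √(-40 - 29) = √(-69) = I*√69 ≈ 8.3066*I)
K(U) = I*√69
(-108)² + K(d(Z(1), 7)) = (-108)² + I*√69 = 11664 + I*√69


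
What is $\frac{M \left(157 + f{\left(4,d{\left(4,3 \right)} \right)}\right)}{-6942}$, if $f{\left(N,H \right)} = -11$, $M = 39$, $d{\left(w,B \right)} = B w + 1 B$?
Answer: $- \frac{73}{89} \approx -0.82022$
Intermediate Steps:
$d{\left(w,B \right)} = B + B w$ ($d{\left(w,B \right)} = B w + B = B + B w$)
$\frac{M \left(157 + f{\left(4,d{\left(4,3 \right)} \right)}\right)}{-6942} = \frac{39 \left(157 - 11\right)}{-6942} = 39 \cdot 146 \left(- \frac{1}{6942}\right) = 5694 \left(- \frac{1}{6942}\right) = - \frac{73}{89}$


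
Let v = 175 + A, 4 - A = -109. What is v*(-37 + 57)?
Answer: 5760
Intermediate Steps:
A = 113 (A = 4 - 1*(-109) = 4 + 109 = 113)
v = 288 (v = 175 + 113 = 288)
v*(-37 + 57) = 288*(-37 + 57) = 288*20 = 5760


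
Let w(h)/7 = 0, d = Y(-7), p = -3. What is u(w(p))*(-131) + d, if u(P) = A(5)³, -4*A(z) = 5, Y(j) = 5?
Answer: 16695/64 ≈ 260.86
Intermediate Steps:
A(z) = -5/4 (A(z) = -¼*5 = -5/4)
d = 5
w(h) = 0 (w(h) = 7*0 = 0)
u(P) = -125/64 (u(P) = (-5/4)³ = -125/64)
u(w(p))*(-131) + d = -125/64*(-131) + 5 = 16375/64 + 5 = 16695/64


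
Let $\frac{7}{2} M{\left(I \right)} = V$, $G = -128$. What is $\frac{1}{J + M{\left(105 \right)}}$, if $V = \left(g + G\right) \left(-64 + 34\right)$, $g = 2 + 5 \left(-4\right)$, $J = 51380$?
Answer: $\frac{7}{368420} \approx 1.9 \cdot 10^{-5}$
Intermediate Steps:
$g = -18$ ($g = 2 - 20 = -18$)
$V = 4380$ ($V = \left(-18 - 128\right) \left(-64 + 34\right) = \left(-146\right) \left(-30\right) = 4380$)
$M{\left(I \right)} = \frac{8760}{7}$ ($M{\left(I \right)} = \frac{2}{7} \cdot 4380 = \frac{8760}{7}$)
$\frac{1}{J + M{\left(105 \right)}} = \frac{1}{51380 + \frac{8760}{7}} = \frac{1}{\frac{368420}{7}} = \frac{7}{368420}$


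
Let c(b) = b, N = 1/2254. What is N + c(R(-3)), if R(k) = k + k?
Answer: -13523/2254 ≈ -5.9996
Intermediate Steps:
R(k) = 2*k
N = 1/2254 ≈ 0.00044366
N + c(R(-3)) = 1/2254 + 2*(-3) = 1/2254 - 6 = -13523/2254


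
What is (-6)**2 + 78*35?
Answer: 2766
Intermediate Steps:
(-6)**2 + 78*35 = 36 + 2730 = 2766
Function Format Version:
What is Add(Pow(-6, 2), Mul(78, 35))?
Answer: 2766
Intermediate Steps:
Add(Pow(-6, 2), Mul(78, 35)) = Add(36, 2730) = 2766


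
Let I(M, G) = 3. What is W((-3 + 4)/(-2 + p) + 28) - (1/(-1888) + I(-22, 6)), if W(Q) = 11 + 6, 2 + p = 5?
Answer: 26433/1888 ≈ 14.001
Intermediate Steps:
p = 3 (p = -2 + 5 = 3)
W(Q) = 17
W((-3 + 4)/(-2 + p) + 28) - (1/(-1888) + I(-22, 6)) = 17 - (1/(-1888) + 3) = 17 - (-1/1888 + 3) = 17 - 1*5663/1888 = 17 - 5663/1888 = 26433/1888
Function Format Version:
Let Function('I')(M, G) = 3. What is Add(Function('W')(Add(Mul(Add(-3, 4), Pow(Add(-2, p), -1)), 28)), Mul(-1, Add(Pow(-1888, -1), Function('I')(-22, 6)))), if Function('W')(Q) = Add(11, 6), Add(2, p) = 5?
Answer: Rational(26433, 1888) ≈ 14.001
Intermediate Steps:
p = 3 (p = Add(-2, 5) = 3)
Function('W')(Q) = 17
Add(Function('W')(Add(Mul(Add(-3, 4), Pow(Add(-2, p), -1)), 28)), Mul(-1, Add(Pow(-1888, -1), Function('I')(-22, 6)))) = Add(17, Mul(-1, Add(Pow(-1888, -1), 3))) = Add(17, Mul(-1, Add(Rational(-1, 1888), 3))) = Add(17, Mul(-1, Rational(5663, 1888))) = Add(17, Rational(-5663, 1888)) = Rational(26433, 1888)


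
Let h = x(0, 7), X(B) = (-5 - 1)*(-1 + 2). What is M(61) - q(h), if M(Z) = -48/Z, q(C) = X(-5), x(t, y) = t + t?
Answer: 318/61 ≈ 5.2131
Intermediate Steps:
x(t, y) = 2*t
X(B) = -6 (X(B) = -6*1 = -6)
h = 0 (h = 2*0 = 0)
q(C) = -6
M(61) - q(h) = -48/61 - 1*(-6) = -48*1/61 + 6 = -48/61 + 6 = 318/61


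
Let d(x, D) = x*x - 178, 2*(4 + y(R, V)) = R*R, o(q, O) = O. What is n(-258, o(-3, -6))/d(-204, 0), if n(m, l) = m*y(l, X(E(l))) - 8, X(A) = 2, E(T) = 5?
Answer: -1810/20719 ≈ -0.087359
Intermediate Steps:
y(R, V) = -4 + R²/2 (y(R, V) = -4 + (R*R)/2 = -4 + R²/2)
n(m, l) = -8 + m*(-4 + l²/2) (n(m, l) = m*(-4 + l²/2) - 8 = -8 + m*(-4 + l²/2))
d(x, D) = -178 + x² (d(x, D) = x² - 178 = -178 + x²)
n(-258, o(-3, -6))/d(-204, 0) = (-8 + (½)*(-258)*(-8 + (-6)²))/(-178 + (-204)²) = (-8 + (½)*(-258)*(-8 + 36))/(-178 + 41616) = (-8 + (½)*(-258)*28)/41438 = (-8 - 3612)*(1/41438) = -3620*1/41438 = -1810/20719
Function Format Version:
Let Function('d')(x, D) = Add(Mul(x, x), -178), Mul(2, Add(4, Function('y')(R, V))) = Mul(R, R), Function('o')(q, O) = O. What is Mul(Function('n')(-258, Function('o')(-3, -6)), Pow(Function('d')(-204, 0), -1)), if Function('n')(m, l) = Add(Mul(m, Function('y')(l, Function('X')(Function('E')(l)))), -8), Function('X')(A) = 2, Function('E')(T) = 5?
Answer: Rational(-1810, 20719) ≈ -0.087359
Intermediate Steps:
Function('y')(R, V) = Add(-4, Mul(Rational(1, 2), Pow(R, 2))) (Function('y')(R, V) = Add(-4, Mul(Rational(1, 2), Mul(R, R))) = Add(-4, Mul(Rational(1, 2), Pow(R, 2))))
Function('n')(m, l) = Add(-8, Mul(m, Add(-4, Mul(Rational(1, 2), Pow(l, 2))))) (Function('n')(m, l) = Add(Mul(m, Add(-4, Mul(Rational(1, 2), Pow(l, 2)))), -8) = Add(-8, Mul(m, Add(-4, Mul(Rational(1, 2), Pow(l, 2))))))
Function('d')(x, D) = Add(-178, Pow(x, 2)) (Function('d')(x, D) = Add(Pow(x, 2), -178) = Add(-178, Pow(x, 2)))
Mul(Function('n')(-258, Function('o')(-3, -6)), Pow(Function('d')(-204, 0), -1)) = Mul(Add(-8, Mul(Rational(1, 2), -258, Add(-8, Pow(-6, 2)))), Pow(Add(-178, Pow(-204, 2)), -1)) = Mul(Add(-8, Mul(Rational(1, 2), -258, Add(-8, 36))), Pow(Add(-178, 41616), -1)) = Mul(Add(-8, Mul(Rational(1, 2), -258, 28)), Pow(41438, -1)) = Mul(Add(-8, -3612), Rational(1, 41438)) = Mul(-3620, Rational(1, 41438)) = Rational(-1810, 20719)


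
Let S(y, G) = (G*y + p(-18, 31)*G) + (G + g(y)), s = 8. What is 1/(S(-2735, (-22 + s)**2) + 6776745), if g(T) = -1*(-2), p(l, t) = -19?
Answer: 1/6237159 ≈ 1.6033e-7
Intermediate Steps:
g(T) = 2
S(y, G) = 2 - 18*G + G*y (S(y, G) = (G*y - 19*G) + (G + 2) = (-19*G + G*y) + (2 + G) = 2 - 18*G + G*y)
1/(S(-2735, (-22 + s)**2) + 6776745) = 1/((2 - 18*(-22 + 8)**2 + (-22 + 8)**2*(-2735)) + 6776745) = 1/((2 - 18*(-14)**2 + (-14)**2*(-2735)) + 6776745) = 1/((2 - 18*196 + 196*(-2735)) + 6776745) = 1/((2 - 3528 - 536060) + 6776745) = 1/(-539586 + 6776745) = 1/6237159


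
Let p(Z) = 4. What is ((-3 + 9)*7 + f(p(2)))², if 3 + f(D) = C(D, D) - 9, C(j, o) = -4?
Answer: 676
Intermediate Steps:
f(D) = -16 (f(D) = -3 + (-4 - 9) = -3 - 13 = -16)
((-3 + 9)*7 + f(p(2)))² = ((-3 + 9)*7 - 16)² = (6*7 - 16)² = (42 - 16)² = 26² = 676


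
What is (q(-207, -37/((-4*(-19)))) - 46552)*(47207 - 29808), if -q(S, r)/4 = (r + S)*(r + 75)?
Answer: 384148327841/1444 ≈ 2.6603e+8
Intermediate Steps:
q(S, r) = -4*(75 + r)*(S + r) (q(S, r) = -4*(r + S)*(r + 75) = -4*(S + r)*(75 + r) = -4*(75 + r)*(S + r))
(q(-207, -37/((-4*(-19)))) - 46552)*(47207 - 29808) = ((-300*(-207) - (-11100)/((-4*(-19))) - 4*(-37/((-4*(-19))))² - 4*(-207)*(-37/((-4*(-19))))) - 46552)*(47207 - 29808) = ((62100 - (-11100)/76 - 4*(-37/76)² - 4*(-207)*(-37/76)) - 46552)*17399 = ((62100 - (-11100)/76 - 4*(-37*1/76)² - 4*(-207)*(-37*1/76)) - 46552)*17399 = ((62100 - 300*(-37/76) - 4*(-37/76)² - 4*(-207)*(-37/76)) - 46552)*17399 = ((62100 + 2775/19 - 4*1369/5776 - 7659/19) - 46552)*17399 = ((62100 + 2775/19 - 1369/1444 - 7659/19) - 46552)*17399 = (89299847/1444 - 46552)*17399 = (22078759/1444)*17399 = 384148327841/1444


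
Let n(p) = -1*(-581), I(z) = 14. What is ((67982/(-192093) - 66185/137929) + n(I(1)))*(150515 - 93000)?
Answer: 80372601685447510/2408654127 ≈ 3.3368e+7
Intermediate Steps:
n(p) = 581
((67982/(-192093) - 66185/137929) + n(I(1)))*(150515 - 93000) = ((67982/(-192093) - 66185/137929) + 581)*(150515 - 93000) = ((67982*(-1/192093) - 66185*1/137929) + 581)*57515 = ((-67982/192093 - 66185/137929) + 581)*57515 = (-2008214953/2408654127 + 581)*57515 = (1397419832834/2408654127)*57515 = 80372601685447510/2408654127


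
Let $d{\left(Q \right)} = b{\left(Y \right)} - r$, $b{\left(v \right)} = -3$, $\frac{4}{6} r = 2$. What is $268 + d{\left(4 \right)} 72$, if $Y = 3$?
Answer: $-164$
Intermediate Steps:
$r = 3$ ($r = \frac{3}{2} \cdot 2 = 3$)
$d{\left(Q \right)} = -6$ ($d{\left(Q \right)} = -3 - 3 = -6$)
$268 + d{\left(4 \right)} 72 = 268 - 432 = -164$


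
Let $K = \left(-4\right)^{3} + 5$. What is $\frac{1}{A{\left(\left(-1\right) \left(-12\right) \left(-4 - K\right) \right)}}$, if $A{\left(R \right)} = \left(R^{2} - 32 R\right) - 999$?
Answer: $\frac{1}{413481} \approx 2.4185 \cdot 10^{-6}$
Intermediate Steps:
$K = -59$ ($K = -64 + 5 = -59$)
$A{\left(R \right)} = -999 + R^{2} - 32 R$
$\frac{1}{A{\left(\left(-1\right) \left(-12\right) \left(-4 - K\right) \right)}} = \frac{1}{-999 + \left(\left(-1\right) \left(-12\right) \left(-4 - -59\right)\right)^{2} - 32 \left(-1\right) \left(-12\right) \left(-4 - -59\right)} = \frac{1}{-999 + \left(12 \left(-4 + 59\right)\right)^{2} - 32 \cdot 12 \left(-4 + 59\right)} = \frac{1}{-999 + \left(12 \cdot 55\right)^{2} - 32 \cdot 12 \cdot 55} = \frac{1}{-999 + 660^{2} - 21120} = \frac{1}{-999 + 435600 - 21120} = \frac{1}{413481}$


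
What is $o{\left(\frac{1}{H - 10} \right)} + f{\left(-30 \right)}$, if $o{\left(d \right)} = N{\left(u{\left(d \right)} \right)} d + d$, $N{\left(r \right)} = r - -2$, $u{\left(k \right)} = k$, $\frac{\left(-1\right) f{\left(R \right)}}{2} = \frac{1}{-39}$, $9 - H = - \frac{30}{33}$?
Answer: $\frac{3434}{39} \approx 88.051$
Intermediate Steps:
$H = \frac{109}{11}$ ($H = 9 - - \frac{30}{33} = 9 - \left(-30\right) \frac{1}{33} = 9 - - \frac{10}{11} = 9 + \frac{10}{11} = \frac{109}{11} \approx 9.9091$)
$f{\left(R \right)} = \frac{2}{39}$ ($f{\left(R \right)} = - \frac{2}{-39} = \left(-2\right) \left(- \frac{1}{39}\right) = \frac{2}{39}$)
$N{\left(r \right)} = 2 + r$ ($N{\left(r \right)} = r + 2 = 2 + r$)
$o{\left(d \right)} = d + d \left(2 + d\right)$ ($o{\left(d \right)} = \left(2 + d\right) d + d = d \left(2 + d\right) + d = d + d \left(2 + d\right)$)
$o{\left(\frac{1}{H - 10} \right)} + f{\left(-30 \right)} = \frac{3 + \frac{1}{\frac{109}{11} - 10}}{\frac{109}{11} - 10} + \frac{2}{39} = \frac{3 + \frac{1}{- \frac{1}{11}}}{- \frac{1}{11}} + \frac{2}{39} = - 11 \left(3 - 11\right) + \frac{2}{39} = \left(-11\right) \left(-8\right) + \frac{2}{39} = 88 + \frac{2}{39} = \frac{3434}{39}$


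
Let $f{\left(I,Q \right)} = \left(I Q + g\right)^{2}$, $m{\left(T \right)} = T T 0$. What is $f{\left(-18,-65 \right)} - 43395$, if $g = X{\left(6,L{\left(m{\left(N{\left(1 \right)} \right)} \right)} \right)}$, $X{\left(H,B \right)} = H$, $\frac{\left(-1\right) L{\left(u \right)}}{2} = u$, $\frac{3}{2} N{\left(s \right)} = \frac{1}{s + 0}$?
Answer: $1339581$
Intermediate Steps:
$N{\left(s \right)} = \frac{2}{3 s}$ ($N{\left(s \right)} = \frac{2}{3 \left(s + 0\right)} = \frac{2}{3 s}$)
$m{\left(T \right)} = 0$ ($m{\left(T \right)} = T^{2} \cdot 0 = 0$)
$L{\left(u \right)} = - 2 u$
$g = 6$
$f{\left(I,Q \right)} = \left(6 + I Q\right)^{2}$ ($f{\left(I,Q \right)} = \left(I Q + 6\right)^{2} = \left(6 + I Q\right)^{2}$)
$f{\left(-18,-65 \right)} - 43395 = \left(6 - -1170\right)^{2} - 43395 = \left(6 + 1170\right)^{2} - 43395 = 1176^{2} - 43395 = 1382976 - 43395 = 1339581$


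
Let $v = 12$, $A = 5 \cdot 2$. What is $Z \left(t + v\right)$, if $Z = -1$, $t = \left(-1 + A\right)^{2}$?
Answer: $-93$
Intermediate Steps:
$A = 10$
$t = 81$ ($t = \left(-1 + 10\right)^{2} = 9^{2} = 81$)
$Z \left(t + v\right) = - (81 + 12) = \left(-1\right) 93 = -93$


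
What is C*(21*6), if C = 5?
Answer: 630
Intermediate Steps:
C*(21*6) = 5*(21*6) = 5*126 = 630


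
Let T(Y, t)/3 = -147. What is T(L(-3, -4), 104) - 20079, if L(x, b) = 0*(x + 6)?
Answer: -20520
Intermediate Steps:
L(x, b) = 0 (L(x, b) = 0*(6 + x) = 0)
T(Y, t) = -441 (T(Y, t) = 3*(-147) = -441)
T(L(-3, -4), 104) - 20079 = -441 - 20079 = -20520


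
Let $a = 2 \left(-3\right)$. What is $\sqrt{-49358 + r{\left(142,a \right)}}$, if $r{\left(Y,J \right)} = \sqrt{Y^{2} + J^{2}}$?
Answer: $\sqrt{-49358 + 10 \sqrt{202}} \approx 221.85 i$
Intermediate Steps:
$a = -6$
$r{\left(Y,J \right)} = \sqrt{J^{2} + Y^{2}}$
$\sqrt{-49358 + r{\left(142,a \right)}} = \sqrt{-49358 + \sqrt{\left(-6\right)^{2} + 142^{2}}} = \sqrt{-49358 + \sqrt{36 + 20164}} = \sqrt{-49358 + \sqrt{20200}} = \sqrt{-49358 + 10 \sqrt{202}}$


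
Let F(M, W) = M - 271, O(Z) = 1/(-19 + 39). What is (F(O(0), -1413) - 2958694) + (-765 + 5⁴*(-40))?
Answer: -59694599/20 ≈ -2.9847e+6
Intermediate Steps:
O(Z) = 1/20
F(M, W) = -271 + M
(F(O(0), -1413) - 2958694) + (-765 + 5⁴*(-40)) = ((-271 + 1/20) - 2958694) + (-765 + 5⁴*(-40)) = (-5419/20 - 2958694) + (-765 + 625*(-40)) = -59179299/20 + (-765 - 25000) = -59179299/20 - 25765 = -59694599/20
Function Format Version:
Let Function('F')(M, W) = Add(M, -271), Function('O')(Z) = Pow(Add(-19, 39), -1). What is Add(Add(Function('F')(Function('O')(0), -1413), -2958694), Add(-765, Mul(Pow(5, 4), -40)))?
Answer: Rational(-59694599, 20) ≈ -2.9847e+6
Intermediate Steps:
Function('O')(Z) = Rational(1, 20) (Function('O')(Z) = Pow(20, -1) = Rational(1, 20))
Function('F')(M, W) = Add(-271, M)
Add(Add(Function('F')(Function('O')(0), -1413), -2958694), Add(-765, Mul(Pow(5, 4), -40))) = Add(Add(Add(-271, Rational(1, 20)), -2958694), Add(-765, Mul(Pow(5, 4), -40))) = Add(Add(Rational(-5419, 20), -2958694), Add(-765, Mul(625, -40))) = Add(Rational(-59179299, 20), Add(-765, -25000)) = Add(Rational(-59179299, 20), -25765) = Rational(-59694599, 20)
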